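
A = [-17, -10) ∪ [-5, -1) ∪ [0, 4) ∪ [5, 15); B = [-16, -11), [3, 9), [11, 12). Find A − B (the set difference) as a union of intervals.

[-17, -10) minus B → [-17, -16), [-11, -10).
[-5, -1): no B overlap → unchanged.
[0, 4) minus B → [0, 3).
[5, 15) minus B → [9, 11), [12, 15).

[-17, -16) ∪ [-11, -10) ∪ [-5, -1) ∪ [0, 3) ∪ [9, 11) ∪ [12, 15)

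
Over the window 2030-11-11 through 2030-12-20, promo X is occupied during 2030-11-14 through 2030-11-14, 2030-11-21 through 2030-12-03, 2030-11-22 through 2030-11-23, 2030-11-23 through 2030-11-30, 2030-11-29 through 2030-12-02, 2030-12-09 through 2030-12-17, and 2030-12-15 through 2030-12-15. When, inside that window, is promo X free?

2030-11-11 through 2030-11-13, 2030-11-15 through 2030-11-20, 2030-12-04 through 2030-12-08, 2030-12-18 through 2030-12-20

The merged coverage is 2030-11-14 through 2030-11-14, 2030-11-21 through 2030-12-03, 2030-12-09 through 2030-12-17.
Gaps within 2030-11-11 through 2030-12-20: 2030-11-11 through 2030-11-13, 2030-11-15 through 2030-11-20, 2030-12-04 through 2030-12-08, 2030-12-18 through 2030-12-20.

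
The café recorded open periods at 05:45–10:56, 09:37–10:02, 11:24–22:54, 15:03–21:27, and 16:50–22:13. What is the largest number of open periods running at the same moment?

Sweep endpoints in order; track running count of active intervals.
Peak of 3 reached at 16:50.

3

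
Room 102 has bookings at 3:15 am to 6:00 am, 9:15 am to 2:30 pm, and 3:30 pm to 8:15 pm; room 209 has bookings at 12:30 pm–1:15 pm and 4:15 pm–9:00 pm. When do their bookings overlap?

3:15 am-6:00 am meets no B interval.
9:15 am-2:30 pm ∩ B → 12:30 pm-1:15 pm.
3:30 pm-8:15 pm ∩ B → 4:15 pm-8:15 pm.

12:30 pm-1:15 pm, 4:15 pm-8:15 pm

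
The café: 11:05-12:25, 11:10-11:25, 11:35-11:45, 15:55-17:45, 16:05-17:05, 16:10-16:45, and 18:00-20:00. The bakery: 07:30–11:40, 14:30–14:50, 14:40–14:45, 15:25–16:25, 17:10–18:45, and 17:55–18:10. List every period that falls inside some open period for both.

11:05–11:40, 15:55–16:25, 17:10–17:45, 18:00–18:45

First set merges to 11:05–12:25, 15:55–17:45, 18:00–20:00.
Second set merges to 07:30–11:40, 14:30–14:50, 15:25–16:25, 17:10–18:45.
11:05–12:25 meets the second set on 11:05–11:40.
15:55–17:45 meets the second set on 15:55–16:25, 17:10–17:45.
18:00–20:00 meets the second set on 18:00–18:45.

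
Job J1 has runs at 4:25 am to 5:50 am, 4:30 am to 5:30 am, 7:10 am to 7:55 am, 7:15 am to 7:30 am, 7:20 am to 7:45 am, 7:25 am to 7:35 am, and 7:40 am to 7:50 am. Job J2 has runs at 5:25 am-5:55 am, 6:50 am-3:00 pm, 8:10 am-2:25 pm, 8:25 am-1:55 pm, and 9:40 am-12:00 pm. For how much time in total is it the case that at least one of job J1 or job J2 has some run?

9 h 40 min

A, merged: 4:25 am-5:50 am, 7:10 am-7:55 am.
B, merged: 5:25 am-5:55 am, 6:50 am-3:00 pm.
A ∪ B = 4:25 am-5:55 am, 6:50 am-3:00 pm.
Total: 1 h 30 min + 8 h 10 min = 9 h 40 min.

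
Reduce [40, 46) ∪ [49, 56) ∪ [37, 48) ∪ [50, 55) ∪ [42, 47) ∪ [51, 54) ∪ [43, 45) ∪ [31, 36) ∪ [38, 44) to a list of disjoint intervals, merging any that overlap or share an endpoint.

Sort by start: [31, 36), [37, 48), [38, 44), [40, 46), [42, 47), [43, 45), [49, 56), [50, 55), [51, 54).
[37, 48) is disjoint → start new block.
[38, 44) overlaps/touches [37, 48) → extend to [37, 48).
[40, 46) overlaps/touches [37, 48) → extend to [37, 48).
[42, 47) overlaps/touches [37, 48) → extend to [37, 48).
[43, 45) overlaps/touches [37, 48) → extend to [37, 48).
[49, 56) is disjoint → start new block.
[50, 55) overlaps/touches [49, 56) → extend to [49, 56).
[51, 54) overlaps/touches [49, 56) → extend to [49, 56).

[31, 36) ∪ [37, 48) ∪ [49, 56)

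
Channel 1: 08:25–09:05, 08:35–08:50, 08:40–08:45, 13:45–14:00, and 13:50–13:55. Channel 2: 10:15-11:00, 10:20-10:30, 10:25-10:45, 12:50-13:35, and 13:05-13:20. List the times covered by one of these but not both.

Merge the first list: 08:25–09:05, 13:45–14:00.
Merge the second list: 10:15–11:00, 12:50–13:35.
A \ B = 08:25–09:05, 13:45–14:00.
B \ A = 10:15–11:00, 12:50–13:35.
Union of the two gives the symmetric difference.

08:25–09:05, 10:15–11:00, 12:50–13:35, 13:45–14:00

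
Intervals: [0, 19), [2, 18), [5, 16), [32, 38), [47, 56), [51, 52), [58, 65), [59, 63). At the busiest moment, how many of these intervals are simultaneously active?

3

At 5, 3 of the intervals are simultaneously active.
No point has more.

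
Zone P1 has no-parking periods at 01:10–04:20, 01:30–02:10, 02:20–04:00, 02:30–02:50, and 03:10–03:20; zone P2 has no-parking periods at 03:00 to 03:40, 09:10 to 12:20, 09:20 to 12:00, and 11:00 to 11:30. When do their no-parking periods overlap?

Merge the first list: 01:10–04:20.
Merge the second list: 03:00–03:40, 09:10–12:20.
01:10–04:20 ∩ B → 03:00–03:40.

03:00–03:40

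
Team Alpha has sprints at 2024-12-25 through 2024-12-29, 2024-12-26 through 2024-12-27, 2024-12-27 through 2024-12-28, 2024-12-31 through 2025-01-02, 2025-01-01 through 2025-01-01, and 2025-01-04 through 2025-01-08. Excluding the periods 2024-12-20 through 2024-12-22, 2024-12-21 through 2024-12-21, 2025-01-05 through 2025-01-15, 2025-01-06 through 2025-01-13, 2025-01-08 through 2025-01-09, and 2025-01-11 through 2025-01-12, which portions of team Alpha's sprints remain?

A, merged: 2024-12-25 through 2024-12-29, 2024-12-31 through 2025-01-02, 2025-01-04 through 2025-01-08.
B, merged: 2024-12-20 through 2024-12-22, 2025-01-05 through 2025-01-15.
2024-12-25 through 2024-12-29: nothing removed.
2024-12-31 through 2025-01-02: nothing removed.
2025-01-04 through 2025-01-08 \ B = 2025-01-04 through 2025-01-04.

2024-12-25 through 2024-12-29, 2024-12-31 through 2025-01-02, 2025-01-04 through 2025-01-04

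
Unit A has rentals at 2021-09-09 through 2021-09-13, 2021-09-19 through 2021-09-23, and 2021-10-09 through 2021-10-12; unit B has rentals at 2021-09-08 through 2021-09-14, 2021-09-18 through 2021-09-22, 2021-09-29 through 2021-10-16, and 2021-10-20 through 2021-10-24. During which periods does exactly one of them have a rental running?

2021-09-08 through 2021-09-08, 2021-09-14 through 2021-09-14, 2021-09-18 through 2021-09-18, 2021-09-23 through 2021-09-23, 2021-09-29 through 2021-10-08, 2021-10-13 through 2021-10-16, 2021-10-20 through 2021-10-24

A \ B = 2021-09-23 through 2021-09-23.
B \ A = 2021-09-08 through 2021-09-08, 2021-09-14 through 2021-09-14, 2021-09-18 through 2021-09-18, 2021-09-29 through 2021-10-08, 2021-10-13 through 2021-10-16, 2021-10-20 through 2021-10-24.
Union of the two gives the symmetric difference.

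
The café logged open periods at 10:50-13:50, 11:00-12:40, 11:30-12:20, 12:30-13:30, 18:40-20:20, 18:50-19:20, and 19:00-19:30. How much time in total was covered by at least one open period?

4 h 40 min

Merged: 10:50-13:50, 18:40-20:20.
Lengths: 3 h + 1 h 40 min = 4 h 40 min.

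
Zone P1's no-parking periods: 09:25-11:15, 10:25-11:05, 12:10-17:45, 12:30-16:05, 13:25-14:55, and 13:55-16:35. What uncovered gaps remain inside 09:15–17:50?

09:15–09:25, 11:15–12:10, 17:45–17:50

Covered (merged): 09:25–11:15, 12:10–17:45.
Uncovered inside 09:15–17:50: 09:15–09:25, 11:15–12:10, 17:45–17:50.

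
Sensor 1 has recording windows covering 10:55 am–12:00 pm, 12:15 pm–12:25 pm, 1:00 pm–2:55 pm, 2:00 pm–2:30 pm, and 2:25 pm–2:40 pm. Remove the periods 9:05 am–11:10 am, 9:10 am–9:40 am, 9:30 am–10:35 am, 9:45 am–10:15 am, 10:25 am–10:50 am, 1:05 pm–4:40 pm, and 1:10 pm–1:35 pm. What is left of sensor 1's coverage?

Merge the first list: 10:55 am–12:00 pm, 12:15 pm–12:25 pm, 1:00 pm–2:55 pm.
Merge the second list: 9:05 am–11:10 am, 1:05 pm–4:40 pm.
10:55 am–12:00 pm with B removed leaves 11:10 am–12:00 pm.
12:15 pm–12:25 pm is untouched.
1:00 pm–2:55 pm with B removed leaves 1:00 pm–1:05 pm.

11:10 am–12:00 pm, 12:15 pm–12:25 pm, 1:00 pm–1:05 pm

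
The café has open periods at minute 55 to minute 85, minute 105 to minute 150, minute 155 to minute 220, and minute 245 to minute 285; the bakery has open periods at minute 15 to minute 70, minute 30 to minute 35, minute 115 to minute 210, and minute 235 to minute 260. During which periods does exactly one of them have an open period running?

minute 15 to minute 55, minute 70 to minute 85, minute 105 to minute 115, minute 150 to minute 155, minute 210 to minute 220, minute 235 to minute 245, minute 260 to minute 285

B, merged: minute 15 to minute 70, minute 115 to minute 210, minute 235 to minute 260.
A \ B = minute 70 to minute 85, minute 105 to minute 115, minute 210 to minute 220, minute 260 to minute 285.
B \ A = minute 15 to minute 55, minute 150 to minute 155, minute 235 to minute 245.
Union of the two gives the symmetric difference.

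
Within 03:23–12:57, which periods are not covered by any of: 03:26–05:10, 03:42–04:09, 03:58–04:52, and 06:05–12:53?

Covered (merged): 03:26–05:10, 06:05–12:53.
Gaps within 03:23–12:57: 03:23–03:26, 05:10–06:05, 12:53–12:57.

03:23–03:26, 05:10–06:05, 12:53–12:57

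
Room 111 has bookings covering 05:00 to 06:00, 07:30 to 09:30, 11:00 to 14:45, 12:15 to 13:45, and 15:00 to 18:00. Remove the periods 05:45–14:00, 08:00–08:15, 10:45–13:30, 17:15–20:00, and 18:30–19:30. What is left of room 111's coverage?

05:00–05:45, 14:00–14:45, 15:00–17:15

Merge the first list: 05:00–06:00, 07:30–09:30, 11:00–14:45, 15:00–18:00.
Merge the second list: 05:45–14:00, 17:15–20:00.
05:00–06:00 with B removed leaves 05:00–05:45.
07:30–09:30 lies entirely inside B → drops out.
11:00–14:45 with B removed leaves 14:00–14:45.
15:00–18:00 with B removed leaves 15:00–17:15.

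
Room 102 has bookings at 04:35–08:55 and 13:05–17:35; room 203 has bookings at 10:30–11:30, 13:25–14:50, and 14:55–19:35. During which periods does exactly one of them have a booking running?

04:35–08:55, 10:30–11:30, 13:05–13:25, 14:50–14:55, 17:35–19:35

A \ B = 04:35–08:55, 13:05–13:25, 14:50–14:55.
B \ A = 10:30–11:30, 17:35–19:35.
Union of the two gives the symmetric difference.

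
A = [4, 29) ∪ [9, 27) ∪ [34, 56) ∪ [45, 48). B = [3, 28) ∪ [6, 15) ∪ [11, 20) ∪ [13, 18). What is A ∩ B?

[4, 28)

Merge the first list: [4, 29), [34, 56).
Merge the second list: [3, 28).
[4, 29) meets the second set on [4, 28).
[34, 56): no overlap with the second set.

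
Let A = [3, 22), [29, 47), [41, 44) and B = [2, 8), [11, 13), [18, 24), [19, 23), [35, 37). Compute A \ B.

[8, 11) ∪ [13, 18) ∪ [29, 35) ∪ [37, 47)

First set merges to [3, 22), [29, 47).
Second set merges to [2, 8), [11, 13), [18, 24), [35, 37).
[3, 22) minus B → [8, 11), [13, 18).
[29, 47) minus B → [29, 35), [37, 47).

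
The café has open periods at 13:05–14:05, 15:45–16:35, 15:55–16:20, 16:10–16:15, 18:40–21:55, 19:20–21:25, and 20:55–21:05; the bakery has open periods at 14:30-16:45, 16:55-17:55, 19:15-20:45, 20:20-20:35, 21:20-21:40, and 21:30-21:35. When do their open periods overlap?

15:45-16:35, 19:15-20:45, 21:20-21:40

Merge the first list: 13:05-14:05, 15:45-16:35, 18:40-21:55.
Merge the second list: 14:30-16:45, 16:55-17:55, 19:15-20:45, 21:20-21:40.
13:05-14:05 falls entirely outside B.
15:45-16:35 overlaps B on 15:45-16:35.
18:40-21:55 overlaps B on 19:15-20:45, 21:20-21:40.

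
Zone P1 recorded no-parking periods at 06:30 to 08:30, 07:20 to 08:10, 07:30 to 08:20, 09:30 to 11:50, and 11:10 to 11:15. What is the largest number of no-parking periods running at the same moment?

3

At 07:30, 3 of the intervals are simultaneously active.
No point has more.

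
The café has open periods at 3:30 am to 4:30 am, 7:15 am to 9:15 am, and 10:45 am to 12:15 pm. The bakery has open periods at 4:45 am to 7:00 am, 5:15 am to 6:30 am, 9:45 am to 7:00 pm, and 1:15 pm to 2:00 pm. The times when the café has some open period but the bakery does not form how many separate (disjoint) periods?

Merge the second list: 4:45 am–7:00 am, 9:45 am–7:00 pm.
A \ B = 3:30 am–4:30 am, 7:15 am–9:15 am.
That is 2 disjoint pieces.

2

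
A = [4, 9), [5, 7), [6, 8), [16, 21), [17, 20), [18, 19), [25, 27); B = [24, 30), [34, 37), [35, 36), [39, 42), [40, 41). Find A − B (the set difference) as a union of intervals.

A, merged: [4, 9), [16, 21), [25, 27).
B, merged: [24, 30), [34, 37), [39, 42).
[4, 9): no B overlap → unchanged.
[16, 21): no B overlap → unchanged.
[25, 27): fully covered by B → removed.

[4, 9) ∪ [16, 21)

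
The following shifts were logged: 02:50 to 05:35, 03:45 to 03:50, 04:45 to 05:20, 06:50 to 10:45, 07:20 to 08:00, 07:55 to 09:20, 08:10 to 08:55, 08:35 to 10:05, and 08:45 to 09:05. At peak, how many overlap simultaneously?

At 08:45, 5 of the intervals are simultaneously active.
No point has more.

5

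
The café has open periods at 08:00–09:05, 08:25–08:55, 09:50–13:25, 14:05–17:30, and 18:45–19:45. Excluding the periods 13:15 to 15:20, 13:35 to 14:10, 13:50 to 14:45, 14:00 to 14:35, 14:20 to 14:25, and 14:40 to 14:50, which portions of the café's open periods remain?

Merge the first list: 08:00–09:05, 09:50–13:25, 14:05–17:30, 18:45–19:45.
Merge the second list: 13:15–15:20.
08:00–09:05: nothing removed.
09:50–13:25 \ B = 09:50–13:15.
14:05–17:30 \ B = 15:20–17:30.
18:45–19:45: nothing removed.

08:00–09:05, 09:50–13:15, 15:20–17:30, 18:45–19:45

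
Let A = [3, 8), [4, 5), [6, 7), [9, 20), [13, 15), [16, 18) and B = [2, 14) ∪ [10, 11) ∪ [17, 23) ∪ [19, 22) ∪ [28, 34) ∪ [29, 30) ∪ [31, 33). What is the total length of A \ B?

3

First set merges to [3, 8), [9, 20).
Second set merges to [2, 14), [17, 23), [28, 34).
A \ B = [14, 17).
Total: 3.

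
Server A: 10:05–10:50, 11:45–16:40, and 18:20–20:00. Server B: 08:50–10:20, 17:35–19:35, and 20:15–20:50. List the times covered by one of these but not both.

08:50–10:05, 10:20–10:50, 11:45–16:40, 17:35–18:20, 19:35–20:00, 20:15–20:50

A \ B = 10:20–10:50, 11:45–16:40, 19:35–20:00.
B \ A = 08:50–10:05, 17:35–18:20, 20:15–20:50.
Union of the two gives the symmetric difference.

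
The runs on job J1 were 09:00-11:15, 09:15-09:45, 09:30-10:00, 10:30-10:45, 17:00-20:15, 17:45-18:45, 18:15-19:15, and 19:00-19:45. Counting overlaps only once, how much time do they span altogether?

Merged: 09:00–11:15, 17:00–20:15.
Lengths: 2 h 15 min + 3 h 15 min = 5 h 30 min.

5 h 30 min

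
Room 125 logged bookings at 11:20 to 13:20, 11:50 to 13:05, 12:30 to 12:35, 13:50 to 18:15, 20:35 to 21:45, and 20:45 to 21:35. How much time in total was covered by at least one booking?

Merged: 11:20–13:20, 13:50–18:15, 20:35–21:45.
Lengths: 2 h + 4 h 25 min + 1 h 10 min = 7 h 35 min.

7 h 35 min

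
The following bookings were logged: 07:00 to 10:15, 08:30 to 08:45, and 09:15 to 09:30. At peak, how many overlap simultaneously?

Sweep endpoints in order; track running count of active intervals.
Peak of 2 reached at 08:30.

2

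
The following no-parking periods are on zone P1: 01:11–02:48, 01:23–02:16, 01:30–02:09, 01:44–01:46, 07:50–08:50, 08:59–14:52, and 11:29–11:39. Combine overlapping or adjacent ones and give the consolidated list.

01:23–02:16 overlaps/touches 01:11–02:48 → extend to 01:11–02:48.
01:30–02:09 overlaps/touches 01:11–02:48 → extend to 01:11–02:48.
01:44–01:46 overlaps/touches 01:11–02:48 → extend to 01:11–02:48.
07:50–08:50 is disjoint → start new block.
08:59–14:52 is disjoint → start new block.
11:29–11:39 overlaps/touches 08:59–14:52 → extend to 08:59–14:52.

01:11–02:48, 07:50–08:50, 08:59–14:52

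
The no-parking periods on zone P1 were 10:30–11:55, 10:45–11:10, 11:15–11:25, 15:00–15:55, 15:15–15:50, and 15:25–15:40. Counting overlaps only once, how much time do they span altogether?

2 h 20 min

Merged: 10:30–11:55, 15:00–15:55.
Lengths: 1 h 25 min + 55 min = 2 h 20 min.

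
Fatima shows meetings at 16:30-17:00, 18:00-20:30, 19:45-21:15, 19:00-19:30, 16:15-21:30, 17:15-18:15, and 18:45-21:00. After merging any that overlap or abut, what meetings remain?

16:15-21:30

Sort by start: 16:15-21:30, 16:30-17:00, 17:15-18:15, 18:00-20:30, 18:45-21:00, 19:00-19:30, 19:45-21:15.
16:30-17:00 overlaps/touches 16:15-21:30 → extend to 16:15-21:30.
17:15-18:15 overlaps/touches 16:15-21:30 → extend to 16:15-21:30.
18:00-20:30 overlaps/touches 16:15-21:30 → extend to 16:15-21:30.
18:45-21:00 overlaps/touches 16:15-21:30 → extend to 16:15-21:30.
19:00-19:30 overlaps/touches 16:15-21:30 → extend to 16:15-21:30.
19:45-21:15 overlaps/touches 16:15-21:30 → extend to 16:15-21:30.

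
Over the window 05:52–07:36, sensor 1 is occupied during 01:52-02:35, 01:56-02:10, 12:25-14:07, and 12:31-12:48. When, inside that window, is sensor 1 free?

05:52-07:36

Covered (merged): 01:52-02:35, 12:25-14:07.
Complement within 05:52-07:36: 05:52-07:36.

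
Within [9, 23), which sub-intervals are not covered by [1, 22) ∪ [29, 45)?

The merged coverage is [1, 22), [29, 45).
Complement within [9, 23): [22, 23).

[22, 23)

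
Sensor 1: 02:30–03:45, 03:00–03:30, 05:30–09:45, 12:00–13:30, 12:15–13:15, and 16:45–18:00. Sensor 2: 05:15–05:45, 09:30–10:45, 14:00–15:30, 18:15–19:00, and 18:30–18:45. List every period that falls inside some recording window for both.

Merge the first list: 02:30-03:45, 05:30-09:45, 12:00-13:30, 16:45-18:00.
Merge the second list: 05:15-05:45, 09:30-10:45, 14:00-15:30, 18:15-19:00.
02:30-03:45: no overlap with the second set.
05:30-09:45 meets the second set on 05:30-05:45, 09:30-09:45.
12:00-13:30: no overlap with the second set.
16:45-18:00: no overlap with the second set.

05:30-05:45, 09:30-09:45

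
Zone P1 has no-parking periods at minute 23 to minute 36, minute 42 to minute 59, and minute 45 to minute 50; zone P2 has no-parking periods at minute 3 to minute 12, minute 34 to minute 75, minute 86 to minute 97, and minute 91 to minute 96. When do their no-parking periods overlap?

minute 34 to minute 36, minute 42 to minute 59

First set merges to minute 23 to minute 36, minute 42 to minute 59.
Second set merges to minute 3 to minute 12, minute 34 to minute 75, minute 86 to minute 97.
minute 23 to minute 36 overlaps B on minute 34 to minute 36.
minute 42 to minute 59 overlaps B on minute 42 to minute 59.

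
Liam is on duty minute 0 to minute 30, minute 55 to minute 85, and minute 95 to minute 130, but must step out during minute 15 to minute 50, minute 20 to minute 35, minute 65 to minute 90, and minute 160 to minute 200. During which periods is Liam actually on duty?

minute 0 to minute 15, minute 55 to minute 65, minute 95 to minute 130

B, merged: minute 15 to minute 50, minute 65 to minute 90, minute 160 to minute 200.
minute 0 to minute 30 minus B → minute 0 to minute 15.
minute 55 to minute 85 minus B → minute 55 to minute 65.
minute 95 to minute 130: no B overlap → unchanged.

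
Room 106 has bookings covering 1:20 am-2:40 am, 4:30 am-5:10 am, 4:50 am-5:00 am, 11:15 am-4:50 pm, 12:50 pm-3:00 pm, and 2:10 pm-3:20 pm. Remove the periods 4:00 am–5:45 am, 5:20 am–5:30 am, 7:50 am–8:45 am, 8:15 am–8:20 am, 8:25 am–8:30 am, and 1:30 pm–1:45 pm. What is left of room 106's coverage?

A, merged: 1:20 am–2:40 am, 4:30 am–5:10 am, 11:15 am–4:50 pm.
B, merged: 4:00 am–5:45 am, 7:50 am–8:45 am, 1:30 pm–1:45 pm.
1:20 am–2:40 am: no B overlap → unchanged.
4:30 am–5:10 am: fully covered by B → removed.
11:15 am–4:50 pm minus B → 11:15 am–1:30 pm, 1:45 pm–4:50 pm.

1:20 am–2:40 am, 11:15 am–1:30 pm, 1:45 pm–4:50 pm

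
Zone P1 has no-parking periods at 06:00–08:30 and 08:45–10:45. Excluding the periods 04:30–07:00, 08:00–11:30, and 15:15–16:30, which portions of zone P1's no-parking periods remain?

07:00–08:00

06:00–08:30 \ B = 07:00–08:00.
08:45–10:45: entirely removed.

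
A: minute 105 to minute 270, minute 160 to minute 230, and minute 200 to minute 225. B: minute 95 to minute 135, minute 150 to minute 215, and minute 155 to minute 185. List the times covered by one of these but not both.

minute 95 to minute 105, minute 135 to minute 150, minute 215 to minute 270

A, merged: minute 105 to minute 270.
B, merged: minute 95 to minute 135, minute 150 to minute 215.
A but not B: minute 135 to minute 150, minute 215 to minute 270.
B but not A: minute 95 to minute 105.
Combining gives A △ B.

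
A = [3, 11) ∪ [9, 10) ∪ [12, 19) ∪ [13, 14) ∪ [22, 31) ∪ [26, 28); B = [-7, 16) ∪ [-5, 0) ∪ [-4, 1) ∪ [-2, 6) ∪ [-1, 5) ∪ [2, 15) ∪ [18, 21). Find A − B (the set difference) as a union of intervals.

[16, 18) ∪ [22, 31)

A, merged: [3, 11), [12, 19), [22, 31).
B, merged: [-7, 16), [18, 21).
[3, 11): fully covered by B → removed.
[12, 19) minus B → [16, 18).
[22, 31): no B overlap → unchanged.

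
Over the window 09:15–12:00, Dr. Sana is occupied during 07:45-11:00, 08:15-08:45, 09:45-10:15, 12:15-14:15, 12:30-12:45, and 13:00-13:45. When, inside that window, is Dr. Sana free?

11:00-12:00

The merged coverage is 07:45-11:00, 12:15-14:15.
Complement within 09:15-12:00: 11:00-12:00.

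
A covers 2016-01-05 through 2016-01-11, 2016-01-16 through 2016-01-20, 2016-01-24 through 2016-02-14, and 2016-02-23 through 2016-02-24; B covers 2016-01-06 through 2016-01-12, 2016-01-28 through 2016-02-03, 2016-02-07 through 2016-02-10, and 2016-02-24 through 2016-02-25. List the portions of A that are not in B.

2016-01-05 through 2016-01-11 with B removed leaves 2016-01-05 through 2016-01-05.
2016-01-16 through 2016-01-20 is untouched.
2016-01-24 through 2016-02-14 with B removed leaves 2016-01-24 through 2016-01-27, 2016-02-04 through 2016-02-06, 2016-02-11 through 2016-02-14.
2016-02-23 through 2016-02-24 with B removed leaves 2016-02-23 through 2016-02-23.

2016-01-05 through 2016-01-05, 2016-01-16 through 2016-01-20, 2016-01-24 through 2016-01-27, 2016-02-04 through 2016-02-06, 2016-02-11 through 2016-02-14, 2016-02-23 through 2016-02-23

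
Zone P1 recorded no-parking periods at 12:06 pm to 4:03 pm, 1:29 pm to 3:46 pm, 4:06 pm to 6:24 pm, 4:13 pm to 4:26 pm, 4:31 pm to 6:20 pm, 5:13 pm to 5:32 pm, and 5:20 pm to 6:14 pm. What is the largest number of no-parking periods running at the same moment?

4

At 5:20 pm, 4 of the intervals are simultaneously active.
No point has more.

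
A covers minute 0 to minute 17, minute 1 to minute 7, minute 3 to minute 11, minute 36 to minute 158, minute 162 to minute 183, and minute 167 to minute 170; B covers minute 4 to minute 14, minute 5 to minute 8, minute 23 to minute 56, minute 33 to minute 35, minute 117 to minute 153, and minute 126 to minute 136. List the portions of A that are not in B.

minute 0 to minute 4, minute 14 to minute 17, minute 56 to minute 117, minute 153 to minute 158, minute 162 to minute 183

Merge the first list: minute 0 to minute 17, minute 36 to minute 158, minute 162 to minute 183.
Merge the second list: minute 4 to minute 14, minute 23 to minute 56, minute 117 to minute 153.
minute 0 to minute 17 \ B = minute 0 to minute 4, minute 14 to minute 17.
minute 36 to minute 158 \ B = minute 56 to minute 117, minute 153 to minute 158.
minute 162 to minute 183: nothing removed.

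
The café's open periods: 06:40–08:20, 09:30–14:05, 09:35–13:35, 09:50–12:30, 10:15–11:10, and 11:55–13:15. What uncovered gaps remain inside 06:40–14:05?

08:20–09:30

The merged coverage is 06:40–08:20, 09:30–14:05.
Complement within 06:40–14:05: 08:20–09:30.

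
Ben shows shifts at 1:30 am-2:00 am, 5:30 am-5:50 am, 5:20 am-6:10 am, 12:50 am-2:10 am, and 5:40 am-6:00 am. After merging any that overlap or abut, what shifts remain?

12:50 am-2:10 am, 5:20 am-6:10 am

Sort by start: 12:50 am-2:10 am, 1:30 am-2:00 am, 5:20 am-6:10 am, 5:30 am-5:50 am, 5:40 am-6:00 am.
1:30 am-2:00 am overlaps/touches 12:50 am-2:10 am → extend to 12:50 am-2:10 am.
5:20 am-6:10 am is disjoint → start new block.
5:30 am-5:50 am overlaps/touches 5:20 am-6:10 am → extend to 5:20 am-6:10 am.
5:40 am-6:00 am overlaps/touches 5:20 am-6:10 am → extend to 5:20 am-6:10 am.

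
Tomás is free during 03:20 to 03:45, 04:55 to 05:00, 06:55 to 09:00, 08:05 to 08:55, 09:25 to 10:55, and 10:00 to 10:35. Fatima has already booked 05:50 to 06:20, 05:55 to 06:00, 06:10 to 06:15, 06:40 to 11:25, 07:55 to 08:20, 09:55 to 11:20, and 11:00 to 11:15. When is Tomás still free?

03:20-03:45, 04:55-05:00

First set merges to 03:20-03:45, 04:55-05:00, 06:55-09:00, 09:25-10:55.
Second set merges to 05:50-06:20, 06:40-11:25.
03:20-03:45: no B overlap → unchanged.
04:55-05:00: no B overlap → unchanged.
06:55-09:00: fully covered by B → removed.
09:25-10:55: fully covered by B → removed.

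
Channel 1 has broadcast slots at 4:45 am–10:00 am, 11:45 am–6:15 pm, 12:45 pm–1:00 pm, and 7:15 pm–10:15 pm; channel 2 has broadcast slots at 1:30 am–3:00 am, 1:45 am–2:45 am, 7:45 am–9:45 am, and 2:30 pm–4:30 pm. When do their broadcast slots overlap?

7:45 am-9:45 am, 2:30 pm-4:30 pm

A, merged: 4:45 am-10:00 am, 11:45 am-6:15 pm, 7:15 pm-10:15 pm.
B, merged: 1:30 am-3:00 am, 7:45 am-9:45 am, 2:30 pm-4:30 pm.
4:45 am-10:00 am overlaps B on 7:45 am-9:45 am.
11:45 am-6:15 pm overlaps B on 2:30 pm-4:30 pm.
7:15 pm-10:15 pm falls entirely outside B.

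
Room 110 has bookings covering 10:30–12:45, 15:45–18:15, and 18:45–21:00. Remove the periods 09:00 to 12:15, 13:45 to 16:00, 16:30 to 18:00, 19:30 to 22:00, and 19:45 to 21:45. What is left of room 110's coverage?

12:15–12:45, 16:00–16:30, 18:00–18:15, 18:45–19:30

Merge the second list: 09:00–12:15, 13:45–16:00, 16:30–18:00, 19:30–22:00.
10:30–12:45 \ B = 12:15–12:45.
15:45–18:15 \ B = 16:00–16:30, 18:00–18:15.
18:45–21:00 \ B = 18:45–19:30.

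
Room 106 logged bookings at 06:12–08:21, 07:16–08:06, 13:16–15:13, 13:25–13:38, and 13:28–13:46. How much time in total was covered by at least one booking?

Merged: 06:12–08:21, 13:16–15:13.
Lengths: 2 h 9 min + 1 h 57 min = 4 h 6 min.

4 h 6 min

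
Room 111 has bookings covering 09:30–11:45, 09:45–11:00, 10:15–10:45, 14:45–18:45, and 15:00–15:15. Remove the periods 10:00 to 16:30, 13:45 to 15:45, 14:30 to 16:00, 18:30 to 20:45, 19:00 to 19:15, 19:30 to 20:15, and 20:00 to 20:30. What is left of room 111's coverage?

Merge the first list: 09:30–11:45, 14:45–18:45.
Merge the second list: 10:00–16:30, 18:30–20:45.
09:30–11:45 \ B = 09:30–10:00.
14:45–18:45 \ B = 16:30–18:30.

09:30–10:00, 16:30–18:30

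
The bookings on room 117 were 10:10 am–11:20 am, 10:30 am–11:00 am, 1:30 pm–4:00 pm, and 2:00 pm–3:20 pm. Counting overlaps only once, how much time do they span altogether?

Merged: 10:10 am-11:20 am, 1:30 pm-4:00 pm.
Lengths: 1 h 10 min + 2 h 30 min = 3 h 40 min.

3 h 40 min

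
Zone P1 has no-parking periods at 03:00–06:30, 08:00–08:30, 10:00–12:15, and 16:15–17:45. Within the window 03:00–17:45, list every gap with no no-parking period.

Covered (merged): 03:00-06:30, 08:00-08:30, 10:00-12:15, 16:15-17:45.
Uncovered inside 03:00-17:45: 06:30-08:00, 08:30-10:00, 12:15-16:15.

06:30-08:00, 08:30-10:00, 12:15-16:15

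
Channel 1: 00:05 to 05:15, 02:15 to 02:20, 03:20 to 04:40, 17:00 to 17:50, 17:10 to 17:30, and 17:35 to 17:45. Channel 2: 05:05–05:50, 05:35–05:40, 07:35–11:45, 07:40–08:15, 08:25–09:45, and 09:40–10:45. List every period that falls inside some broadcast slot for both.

First set merges to 00:05–05:15, 17:00–17:50.
Second set merges to 05:05–05:50, 07:35–11:45.
00:05–05:15 overlaps B on 05:05–05:15.
17:00–17:50 falls entirely outside B.

05:05–05:15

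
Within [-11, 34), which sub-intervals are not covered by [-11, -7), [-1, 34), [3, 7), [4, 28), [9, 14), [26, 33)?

The merged coverage is [-11, -7), [-1, 34).
Complement within [-11, 34): [-7, -1).

[-7, -1)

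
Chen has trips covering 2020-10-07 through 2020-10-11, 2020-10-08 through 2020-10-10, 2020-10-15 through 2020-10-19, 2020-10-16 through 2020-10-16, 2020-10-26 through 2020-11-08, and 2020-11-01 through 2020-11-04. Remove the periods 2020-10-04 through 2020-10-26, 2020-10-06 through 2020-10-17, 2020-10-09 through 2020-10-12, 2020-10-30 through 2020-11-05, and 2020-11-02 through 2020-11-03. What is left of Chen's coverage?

2020-10-27 through 2020-10-29, 2020-11-06 through 2020-11-08

First set merges to 2020-10-07 through 2020-10-11, 2020-10-15 through 2020-10-19, 2020-10-26 through 2020-11-08.
Second set merges to 2020-10-04 through 2020-10-26, 2020-10-30 through 2020-11-05.
2020-10-07 through 2020-10-11: entirely removed.
2020-10-15 through 2020-10-19: entirely removed.
2020-10-26 through 2020-11-08 \ B = 2020-10-27 through 2020-10-29, 2020-11-06 through 2020-11-08.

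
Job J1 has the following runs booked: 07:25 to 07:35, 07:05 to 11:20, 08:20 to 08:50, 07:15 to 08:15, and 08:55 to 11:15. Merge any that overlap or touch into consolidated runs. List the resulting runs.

07:05–11:20

Sort by start: 07:05–11:20, 07:15–08:15, 07:25–07:35, 08:20–08:50, 08:55–11:15.
07:15–08:15 overlaps/touches 07:05–11:20 → extend to 07:05–11:20.
07:25–07:35 overlaps/touches 07:05–11:20 → extend to 07:05–11:20.
08:20–08:50 overlaps/touches 07:05–11:20 → extend to 07:05–11:20.
08:55–11:15 overlaps/touches 07:05–11:20 → extend to 07:05–11:20.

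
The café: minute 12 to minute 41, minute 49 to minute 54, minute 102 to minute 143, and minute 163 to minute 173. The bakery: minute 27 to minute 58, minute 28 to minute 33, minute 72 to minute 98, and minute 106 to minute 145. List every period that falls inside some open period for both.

B, merged: minute 27 to minute 58, minute 72 to minute 98, minute 106 to minute 145.
minute 12 to minute 41 overlaps B on minute 27 to minute 41.
minute 49 to minute 54 overlaps B on minute 49 to minute 54.
minute 102 to minute 143 overlaps B on minute 106 to minute 143.
minute 163 to minute 173 falls entirely outside B.

minute 27 to minute 41, minute 49 to minute 54, minute 106 to minute 143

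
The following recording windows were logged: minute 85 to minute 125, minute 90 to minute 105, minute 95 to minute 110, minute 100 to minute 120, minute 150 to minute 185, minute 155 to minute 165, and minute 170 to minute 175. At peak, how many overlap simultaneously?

At minute 100, 4 of the intervals are simultaneously active.
No point has more.

4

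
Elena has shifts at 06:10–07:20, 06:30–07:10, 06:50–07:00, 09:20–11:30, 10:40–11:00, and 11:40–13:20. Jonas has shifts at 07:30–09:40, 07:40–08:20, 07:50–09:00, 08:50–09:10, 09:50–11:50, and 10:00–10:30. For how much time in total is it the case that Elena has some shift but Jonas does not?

2 h 50 min

First set merges to 06:10–07:20, 09:20–11:30, 11:40–13:20.
Second set merges to 07:30–09:40, 09:50–11:50.
A \ B = 06:10–07:20, 09:40–09:50, 11:50–13:20.
Total: 1 h 10 min + 10 min + 1 h 30 min = 2 h 50 min.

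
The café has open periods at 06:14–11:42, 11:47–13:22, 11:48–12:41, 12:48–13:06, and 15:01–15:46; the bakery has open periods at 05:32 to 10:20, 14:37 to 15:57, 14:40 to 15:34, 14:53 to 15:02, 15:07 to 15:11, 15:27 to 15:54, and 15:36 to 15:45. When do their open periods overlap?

First set merges to 06:14-11:42, 11:47-13:22, 15:01-15:46.
Second set merges to 05:32-10:20, 14:37-15:57.
06:14-11:42 overlaps B on 06:14-10:20.
11:47-13:22 falls entirely outside B.
15:01-15:46 overlaps B on 15:01-15:46.

06:14-10:20, 15:01-15:46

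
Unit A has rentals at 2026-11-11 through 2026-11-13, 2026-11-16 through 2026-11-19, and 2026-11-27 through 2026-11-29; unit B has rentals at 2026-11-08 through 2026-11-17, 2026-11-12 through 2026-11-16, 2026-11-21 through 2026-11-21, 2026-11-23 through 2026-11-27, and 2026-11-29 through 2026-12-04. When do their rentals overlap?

2026-11-11 through 2026-11-13, 2026-11-16 through 2026-11-17, 2026-11-27 through 2026-11-27, 2026-11-29 through 2026-11-29

Merge the second list: 2026-11-08 through 2026-11-17, 2026-11-21 through 2026-11-21, 2026-11-23 through 2026-11-27, 2026-11-29 through 2026-12-04.
2026-11-11 through 2026-11-13 ∩ B → 2026-11-11 through 2026-11-13.
2026-11-16 through 2026-11-19 ∩ B → 2026-11-16 through 2026-11-17.
2026-11-27 through 2026-11-29 ∩ B → 2026-11-27 through 2026-11-27, 2026-11-29 through 2026-11-29.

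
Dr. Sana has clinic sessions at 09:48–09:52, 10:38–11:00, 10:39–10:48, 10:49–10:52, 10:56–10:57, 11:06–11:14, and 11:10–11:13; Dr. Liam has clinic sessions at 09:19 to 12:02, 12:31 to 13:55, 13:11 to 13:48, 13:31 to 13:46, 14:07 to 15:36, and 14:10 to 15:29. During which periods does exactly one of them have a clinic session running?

09:19–09:48, 09:52–10:38, 11:00–11:06, 11:14–12:02, 12:31–13:55, 14:07–15:36

Merge the first list: 09:48–09:52, 10:38–11:00, 11:06–11:14.
Merge the second list: 09:19–12:02, 12:31–13:55, 14:07–15:36.
A but not B: none.
B but not A: 09:19–09:48, 09:52–10:38, 11:00–11:06, 11:14–12:02, 12:31–13:55, 14:07–15:36.
Combining gives A △ B.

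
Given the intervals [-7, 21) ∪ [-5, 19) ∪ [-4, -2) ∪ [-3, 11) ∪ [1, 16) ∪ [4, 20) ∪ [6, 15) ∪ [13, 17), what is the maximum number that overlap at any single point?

6

Walk the sorted start/end points keeping a running depth.
The depth first hits 6 at 6.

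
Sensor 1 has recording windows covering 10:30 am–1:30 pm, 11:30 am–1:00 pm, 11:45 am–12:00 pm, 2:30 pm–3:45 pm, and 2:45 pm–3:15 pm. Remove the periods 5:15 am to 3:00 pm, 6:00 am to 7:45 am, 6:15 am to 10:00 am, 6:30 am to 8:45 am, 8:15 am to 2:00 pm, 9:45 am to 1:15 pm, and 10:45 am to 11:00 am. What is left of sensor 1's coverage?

Merge the first list: 10:30 am-1:30 pm, 2:30 pm-3:45 pm.
Merge the second list: 5:15 am-3:00 pm.
10:30 am-1:30 pm: entirely removed.
2:30 pm-3:45 pm \ B = 3:00 pm-3:45 pm.

3:00 pm-3:45 pm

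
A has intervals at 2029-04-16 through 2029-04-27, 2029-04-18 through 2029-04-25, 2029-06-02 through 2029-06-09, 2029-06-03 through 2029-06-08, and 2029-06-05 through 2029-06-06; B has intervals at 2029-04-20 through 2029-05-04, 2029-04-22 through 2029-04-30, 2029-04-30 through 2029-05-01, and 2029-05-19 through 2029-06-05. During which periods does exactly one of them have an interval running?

A, merged: 2029-04-16 through 2029-04-27, 2029-06-02 through 2029-06-09.
B, merged: 2029-04-20 through 2029-05-04, 2029-05-19 through 2029-06-05.
Only in the first: 2029-04-16 through 2029-04-19, 2029-06-06 through 2029-06-09.
Only in the second: 2029-04-28 through 2029-05-04, 2029-05-19 through 2029-06-01.
Together these are the periods covered by exactly one.

2029-04-16 through 2029-04-19, 2029-04-28 through 2029-05-04, 2029-05-19 through 2029-06-01, 2029-06-06 through 2029-06-09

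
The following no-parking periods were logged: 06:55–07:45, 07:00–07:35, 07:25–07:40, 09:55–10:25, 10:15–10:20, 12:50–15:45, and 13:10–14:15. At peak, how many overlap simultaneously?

At 07:25, 3 of the intervals are simultaneously active.
No point has more.

3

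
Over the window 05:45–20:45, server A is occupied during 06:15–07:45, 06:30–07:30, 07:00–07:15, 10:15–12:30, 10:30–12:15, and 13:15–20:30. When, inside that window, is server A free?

The merged coverage is 06:15–07:45, 10:15–12:30, 13:15–20:30.
Gaps within 05:45–20:45: 05:45–06:15, 07:45–10:15, 12:30–13:15, 20:30–20:45.

05:45–06:15, 07:45–10:15, 12:30–13:15, 20:30–20:45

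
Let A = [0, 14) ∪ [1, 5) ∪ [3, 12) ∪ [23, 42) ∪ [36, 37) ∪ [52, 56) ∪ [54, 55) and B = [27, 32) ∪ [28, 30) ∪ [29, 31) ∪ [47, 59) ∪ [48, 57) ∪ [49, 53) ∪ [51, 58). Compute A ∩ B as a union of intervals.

[27, 32) ∪ [52, 56)

A, merged: [0, 14), [23, 42), [52, 56).
B, merged: [27, 32), [47, 59).
[0, 14) meets no B interval.
[23, 42) ∩ B → [27, 32).
[52, 56) ∩ B → [52, 56).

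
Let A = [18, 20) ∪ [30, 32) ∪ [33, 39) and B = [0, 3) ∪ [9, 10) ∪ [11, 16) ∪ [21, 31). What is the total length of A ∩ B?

A ∩ B = [30, 31).
Total: 1.

1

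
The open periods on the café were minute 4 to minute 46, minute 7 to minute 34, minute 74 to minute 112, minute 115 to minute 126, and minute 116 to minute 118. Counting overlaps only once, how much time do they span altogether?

Merged: minute 4 to minute 46, minute 74 to minute 112, minute 115 to minute 126.
Lengths: 42 minutes + 38 minutes + 11 minutes = 91 minutes.

91 minutes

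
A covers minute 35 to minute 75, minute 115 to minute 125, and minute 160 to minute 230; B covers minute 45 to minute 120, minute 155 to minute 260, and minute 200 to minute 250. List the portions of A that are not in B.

minute 35 to minute 45, minute 120 to minute 125

Merge the second list: minute 45 to minute 120, minute 155 to minute 260.
minute 35 to minute 75 \ B = minute 35 to minute 45.
minute 115 to minute 125 \ B = minute 120 to minute 125.
minute 160 to minute 230: entirely removed.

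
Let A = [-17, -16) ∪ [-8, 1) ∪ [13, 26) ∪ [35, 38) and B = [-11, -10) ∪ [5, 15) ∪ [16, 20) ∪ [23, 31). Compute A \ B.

[-17, -16) ∪ [-8, 1) ∪ [15, 16) ∪ [20, 23) ∪ [35, 38)

[-17, -16) is untouched.
[-8, 1) is untouched.
[13, 26) with B removed leaves [15, 16), [20, 23).
[35, 38) is untouched.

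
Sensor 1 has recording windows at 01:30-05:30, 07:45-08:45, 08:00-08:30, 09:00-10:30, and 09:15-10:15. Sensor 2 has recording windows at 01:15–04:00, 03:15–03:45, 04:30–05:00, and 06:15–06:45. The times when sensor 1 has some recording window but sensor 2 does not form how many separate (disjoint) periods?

4

Merge the first list: 01:30-05:30, 07:45-08:45, 09:00-10:30.
Merge the second list: 01:15-04:00, 04:30-05:00, 06:15-06:45.
A \ B = 04:00-04:30, 05:00-05:30, 07:45-08:45, 09:00-10:30.
That is 4 disjoint pieces.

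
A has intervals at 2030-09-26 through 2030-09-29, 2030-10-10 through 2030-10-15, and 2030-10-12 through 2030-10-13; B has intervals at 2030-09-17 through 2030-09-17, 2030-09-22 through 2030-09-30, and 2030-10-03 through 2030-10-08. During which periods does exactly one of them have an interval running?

2030-09-17 through 2030-09-17, 2030-09-22 through 2030-09-25, 2030-09-30 through 2030-09-30, 2030-10-03 through 2030-10-08, 2030-10-10 through 2030-10-15

First set merges to 2030-09-26 through 2030-09-29, 2030-10-10 through 2030-10-15.
A but not B: 2030-10-10 through 2030-10-15.
B but not A: 2030-09-17 through 2030-09-17, 2030-09-22 through 2030-09-25, 2030-09-30 through 2030-09-30, 2030-10-03 through 2030-10-08.
Combining gives A △ B.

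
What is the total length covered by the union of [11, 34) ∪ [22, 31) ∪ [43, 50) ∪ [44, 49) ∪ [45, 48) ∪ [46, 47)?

30

Merged: [11, 34), [43, 50).
Lengths: 23 + 7 = 30.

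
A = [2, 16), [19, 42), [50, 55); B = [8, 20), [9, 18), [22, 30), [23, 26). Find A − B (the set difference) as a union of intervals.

Merge the second list: [8, 20), [22, 30).
[2, 16) \ B = [2, 8).
[19, 42) \ B = [20, 22), [30, 42).
[50, 55): nothing removed.

[2, 8) ∪ [20, 22) ∪ [30, 42) ∪ [50, 55)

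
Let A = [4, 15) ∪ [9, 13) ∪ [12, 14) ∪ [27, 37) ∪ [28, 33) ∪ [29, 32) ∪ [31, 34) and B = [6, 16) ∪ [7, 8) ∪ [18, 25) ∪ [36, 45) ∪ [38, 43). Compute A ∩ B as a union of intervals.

A, merged: [4, 15), [27, 37).
B, merged: [6, 16), [18, 25), [36, 45).
[4, 15) meets the second set on [6, 15).
[27, 37) meets the second set on [36, 37).

[6, 15) ∪ [36, 37)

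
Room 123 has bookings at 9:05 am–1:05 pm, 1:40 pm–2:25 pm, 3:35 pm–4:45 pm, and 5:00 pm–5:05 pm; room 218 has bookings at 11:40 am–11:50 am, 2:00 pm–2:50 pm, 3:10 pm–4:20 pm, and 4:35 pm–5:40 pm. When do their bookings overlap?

9:05 am–1:05 pm overlaps B on 11:40 am–11:50 am.
1:40 pm–2:25 pm overlaps B on 2:00 pm–2:25 pm.
3:35 pm–4:45 pm overlaps B on 3:35 pm–4:20 pm, 4:35 pm–4:45 pm.
5:00 pm–5:05 pm overlaps B on 5:00 pm–5:05 pm.

11:40 am–11:50 am, 2:00 pm–2:25 pm, 3:35 pm–4:20 pm, 4:35 pm–4:45 pm, 5:00 pm–5:05 pm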